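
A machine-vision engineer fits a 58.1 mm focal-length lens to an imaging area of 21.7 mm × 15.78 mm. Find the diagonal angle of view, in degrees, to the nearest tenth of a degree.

26.0°

Sensor diagonal = √(21.7² + 15.78²) = √719.8984 ≈ 26.8309 mm.
Angle of view α = 2·arctan(d/2f) with d = 26.8309 mm and f = 58.1 mm.
d/2f = 0.23090; arctan(0.23090) ≈ 13.0019°, so α ≈ 26.0038°.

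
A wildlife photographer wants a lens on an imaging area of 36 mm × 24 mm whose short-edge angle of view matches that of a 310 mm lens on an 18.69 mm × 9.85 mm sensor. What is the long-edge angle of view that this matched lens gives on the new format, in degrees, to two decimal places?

2.73°

Equal short-edge AOV ⇒ f₂ = f₁ · 24/9.85 = 310 × 2.43655 ≈ 755.3299 mm.
Long-edge AOV on the new format = 2·arctan(36 / (2 × 755.3299)) = 2·arctan(0.02383) ≈ 2.7303°.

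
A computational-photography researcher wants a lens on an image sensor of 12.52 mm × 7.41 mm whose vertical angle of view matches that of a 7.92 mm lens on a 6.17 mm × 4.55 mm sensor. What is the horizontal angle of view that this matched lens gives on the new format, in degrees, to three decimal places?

Equal vertical AOV ⇒ f₂ = f₁ · 7.41/4.55 = 7.92 × 1.62857 ≈ 12.8983 mm.
Horizontal AOV on the new format = 2·arctan(12.52 / (2 × 12.8983)) = 2·arctan(0.48534) ≈ 51.7779°.

51.778°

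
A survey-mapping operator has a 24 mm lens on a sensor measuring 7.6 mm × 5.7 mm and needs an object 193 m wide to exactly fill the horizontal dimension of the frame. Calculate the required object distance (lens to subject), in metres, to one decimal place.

W: 193 m = 193000 mm.
Magnification m = w/W = dᵢ/dₒ; combined with 1/f = 1/dₒ + 1/dᵢ this gives dₒ = f·(1 + W/w).
dₒ = 24 mm × (1 + 193000/7.6) = 24 × 25395.7368 ≈ 609497.684 mm = 609.498 m.

609.5 m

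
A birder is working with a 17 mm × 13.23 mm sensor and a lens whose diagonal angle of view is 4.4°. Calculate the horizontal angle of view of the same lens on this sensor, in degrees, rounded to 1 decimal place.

Sensor diagonal = √(17² + 13.23²) = √464.0329 ≈ 21.5414 mm.
From the diagonal AOV: f = 21.5414 / (2·tan(2.2°)) = 21.5414 / 0.07683 ≈ 280.3695 mm.
Horizontal AOV = 2·arctan(17 / (2 × 280.3695)) = 2·arctan(0.03032) ≈ 3.4730°.

3.5°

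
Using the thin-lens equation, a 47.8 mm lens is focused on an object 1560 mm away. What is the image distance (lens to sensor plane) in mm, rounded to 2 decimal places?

49.31 mm

1/dᵢ = 1/f − 1/dₒ = 1/47.8 − 1/1560 = 0.0202795 mm⁻¹.
dᵢ = 1/0.0202795 ≈ 49.3109 mm.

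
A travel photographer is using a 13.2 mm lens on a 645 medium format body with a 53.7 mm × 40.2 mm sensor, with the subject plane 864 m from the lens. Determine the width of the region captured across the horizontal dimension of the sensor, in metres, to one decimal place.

dₒ: 864 m = 864000 mm.
Similar triangles through the lens centre give W/dₒ = w/dᵢ; with 1/f = 1/dₒ + 1/dᵢ this gives W = w·(dₒ − f)/f.
W = 53.7 mm × (864000 − 13.2) / 13.2 = 53.7 × 65453.5455 ≈ 3514855.391 mm = 3514.86 m.

3514.9 m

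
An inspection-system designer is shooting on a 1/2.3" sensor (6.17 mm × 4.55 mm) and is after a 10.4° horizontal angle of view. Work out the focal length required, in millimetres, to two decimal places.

33.90 mm

From α = 2·arctan(w/2f) we get f = w / (2·tan(α/2)).
With w = 6.17 mm and α/2 = 5.2°, tan(α/2) ≈ 0.09101, so f ≈ 6.17 / 0.18201 ≈ 33.8984 mm.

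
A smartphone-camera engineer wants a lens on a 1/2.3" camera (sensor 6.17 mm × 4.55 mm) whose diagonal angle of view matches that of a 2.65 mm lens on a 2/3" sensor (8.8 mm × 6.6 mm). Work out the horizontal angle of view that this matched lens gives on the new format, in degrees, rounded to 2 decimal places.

Sensor diagonal = √(8.8² + 6.6²) = √121.0000 ≈ 11.0000 mm.
Sensor diagonal = √(6.17² + 4.55²) = √58.7714 ≈ 7.6663 mm.
Equal diagonal AOV ⇒ f₂ = f₁ · 7.6663/11.0000 = 2.65 × 0.69693 ≈ 1.8469 mm.
Horizontal AOV on the new format = 2·arctan(6.17 / (2 × 1.8469)) = 2·arctan(1.67039) ≈ 118.1854°.

118.19°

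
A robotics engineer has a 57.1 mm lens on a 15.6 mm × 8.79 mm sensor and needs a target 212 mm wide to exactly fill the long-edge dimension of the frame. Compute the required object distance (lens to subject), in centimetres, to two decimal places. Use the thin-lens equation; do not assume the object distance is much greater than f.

83.31 cm

Magnification m = w/W = dᵢ/dₒ; combined with 1/f = 1/dₒ + 1/dᵢ this gives dₒ = f·(1 + W/w).
dₒ = 57.1 mm × (1 + 212/15.6) = 57.1 × 14.5897 ≈ 833.074 mm = 83.3074 cm.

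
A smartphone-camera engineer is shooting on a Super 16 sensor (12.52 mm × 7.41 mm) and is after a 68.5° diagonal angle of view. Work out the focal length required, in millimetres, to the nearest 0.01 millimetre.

10.68 mm

Sensor diagonal = √(12.52² + 7.41²) = √211.6585 ≈ 14.5485 mm.
From α = 2·arctan(d/2f) we get f = d / (2·tan(α/2)).
With d = 14.5485 mm and α/2 = 34.25°, tan(α/2) ≈ 0.68088, so f ≈ 14.5485 / 1.36175 ≈ 10.6837 mm.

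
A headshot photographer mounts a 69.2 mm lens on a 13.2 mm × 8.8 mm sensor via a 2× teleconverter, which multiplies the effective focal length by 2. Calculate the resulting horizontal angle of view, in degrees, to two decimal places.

5.46°

Effective focal length f = 69.2 × 2 = 138.4 mm.
α = 2·arctan(13.2 / (2 × 138.4)) = 2·arctan(0.04769) ≈ 5.4605°.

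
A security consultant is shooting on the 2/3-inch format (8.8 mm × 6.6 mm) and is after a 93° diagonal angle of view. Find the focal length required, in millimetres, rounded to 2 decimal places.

5.22 mm

Sensor diagonal = √(8.8² + 6.6²) = √121.0000 ≈ 11.0000 mm.
From α = 2·arctan(d/2f) we get f = d / (2·tan(α/2)).
With d = 11.0000 mm and α/2 = 46.5°, tan(α/2) ≈ 1.05378, so f ≈ 11.0000 / 2.10756 ≈ 5.2193 mm.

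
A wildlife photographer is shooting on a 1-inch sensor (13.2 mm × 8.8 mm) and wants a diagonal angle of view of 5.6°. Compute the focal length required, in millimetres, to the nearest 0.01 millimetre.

162.19 mm

Sensor diagonal = √(13.2² + 8.8²) = √251.6800 ≈ 15.8644 mm.
From α = 2·arctan(d/2f) we get f = d / (2·tan(α/2)).
With d = 15.8644 mm and α/2 = 2.8°, tan(α/2) ≈ 0.04891, so f ≈ 15.8644 / 0.09782 ≈ 162.1859 mm.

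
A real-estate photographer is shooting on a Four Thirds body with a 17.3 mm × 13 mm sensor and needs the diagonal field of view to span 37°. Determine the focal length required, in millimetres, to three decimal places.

32.338 mm

Sensor diagonal = √(17.3² + 13²) = √468.2900 ≈ 21.6400 mm.
From α = 2·arctan(d/2f) we get f = d / (2·tan(α/2)).
With d = 21.6400 mm and α/2 = 18.5°, tan(α/2) ≈ 0.33460, so f ≈ 21.6400 / 0.66919 ≈ 32.3376 mm.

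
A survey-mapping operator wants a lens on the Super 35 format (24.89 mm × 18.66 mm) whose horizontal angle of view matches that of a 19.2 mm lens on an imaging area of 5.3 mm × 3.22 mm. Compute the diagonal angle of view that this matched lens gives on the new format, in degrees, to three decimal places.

Equal horizontal AOV ⇒ f₂ = f₁ · 24.89/5.3 = 19.2 × 4.69623 ≈ 90.1675 mm.
Sensor diagonal = √(24.89² + 18.66²) = √967.7077 ≈ 31.1080 mm.
Diagonal AOV on the new format = 2·arctan(31.1080 / (2 × 90.1675)) = 2·arctan(0.17250) ≈ 19.5745°.

19.575°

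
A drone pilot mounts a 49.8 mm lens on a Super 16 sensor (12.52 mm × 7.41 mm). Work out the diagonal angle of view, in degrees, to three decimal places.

Sensor diagonal = √(12.52² + 7.41²) = √211.6585 ≈ 14.5485 mm.
Angle of view α = 2·arctan(d/2f) with d = 14.5485 mm and f = 49.8 mm.
d/2f = 0.14607; arctan(0.14607) ≈ 8.3104°, so α ≈ 16.6207°.

16.621°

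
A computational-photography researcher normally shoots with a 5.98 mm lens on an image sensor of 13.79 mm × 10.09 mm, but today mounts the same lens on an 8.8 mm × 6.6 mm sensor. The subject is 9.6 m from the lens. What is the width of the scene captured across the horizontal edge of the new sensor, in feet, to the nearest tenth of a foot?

46.3 ft

The focal length stays 5.98 mm; the relevant sensor dimension is now w = 8.8 mm. Object distance dₒ = 9.6 m = 9600 mm.
Thin-lens field width W = w·(dₒ − f)/f = 8.8 × (9600 − 5.98)/5.98 ≈ 14118.290 mm = 14118.290/304.8 ft = 46.3199 ft.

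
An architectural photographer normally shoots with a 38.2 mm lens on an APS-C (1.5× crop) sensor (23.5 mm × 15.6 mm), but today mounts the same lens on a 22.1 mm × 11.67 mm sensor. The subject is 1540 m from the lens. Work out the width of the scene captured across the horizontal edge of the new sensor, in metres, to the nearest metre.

The focal length stays 38.2 mm; the relevant sensor dimension is now w = 22.1 mm. Object distance dₒ = 1540 m = 1.54e+06 mm.
Thin-lens field width W = w·(dₒ − f)/f = 22.1 × (1.54e+06 − 38.2)/38.2 ≈ 890920.308 mm = 890.92 m.

891 m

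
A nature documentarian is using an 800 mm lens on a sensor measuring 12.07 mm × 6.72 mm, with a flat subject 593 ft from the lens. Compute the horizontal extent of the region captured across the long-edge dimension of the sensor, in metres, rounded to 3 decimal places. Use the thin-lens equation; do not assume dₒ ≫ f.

dₒ: 593 ft × 304.8 mm/ft = 180746.39 mm.
Similar triangles through the lens centre give W/dₒ = w/dᵢ; with 1/f = 1/dₒ + 1/dᵢ this gives W = w·(dₒ − f)/f.
W = 12.07 mm × (180746 − 800) / 800 = 12.07 × 224.9330 ≈ 2714.941 mm = 2.71494 m.

2.715 m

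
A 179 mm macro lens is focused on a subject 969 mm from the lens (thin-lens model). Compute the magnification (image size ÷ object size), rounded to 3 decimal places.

Thin lens: 1/f = 1/dₒ + 1/dᵢ → 1/dᵢ = 1/179 − 1/969 = 0.0045546 mm⁻¹, so dᵢ ≈ 219.5582 mm.
Magnification m = dᵢ/dₒ = 219.5582/969 ≈ 0.22658.

0.227×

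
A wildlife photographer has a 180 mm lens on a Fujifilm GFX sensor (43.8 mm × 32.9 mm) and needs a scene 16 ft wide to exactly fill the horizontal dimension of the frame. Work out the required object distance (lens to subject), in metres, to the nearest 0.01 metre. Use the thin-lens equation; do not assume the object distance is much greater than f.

20.22 m

W: 16 ft × 304.8 mm/ft = 4876.80 mm.
Magnification m = w/W = dᵢ/dₒ; combined with 1/f = 1/dₒ + 1/dᵢ this gives dₒ = f·(1 + W/w).
dₒ = 180 mm × (1 + 4876.8/43.8) = 180 × 112.3425 ≈ 20221.643 mm = 20.2216 m.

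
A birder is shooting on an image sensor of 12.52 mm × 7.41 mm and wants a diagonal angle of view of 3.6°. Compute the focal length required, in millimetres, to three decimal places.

Sensor diagonal = √(12.52² + 7.41²) = √211.6585 ≈ 14.5485 mm.
From α = 2·arctan(d/2f) we get f = d / (2·tan(α/2)).
With d = 14.5485 mm and α/2 = 1.8°, tan(α/2) ≈ 0.03143, so f ≈ 14.5485 / 0.06285 ≈ 231.4702 mm.

231.470 mm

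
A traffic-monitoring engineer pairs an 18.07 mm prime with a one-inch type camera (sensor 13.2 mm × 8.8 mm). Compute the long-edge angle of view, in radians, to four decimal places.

Angle of view α = 2·arctan(w/2f) with w = 13.2 mm and f = 18.07 mm.
w/2f = 0.36525; arctan(0.36525) ≈ 0.3502 rad, so α ≈ 0.7004 rad.

0.7004 rad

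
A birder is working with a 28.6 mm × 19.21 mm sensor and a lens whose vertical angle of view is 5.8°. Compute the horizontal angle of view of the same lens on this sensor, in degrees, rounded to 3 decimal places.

From the vertical AOV: f = 19.21 / (2·tan(2.9°)) = 19.21 / 0.10132 ≈ 189.6055 mm.
Horizontal AOV = 2·arctan(28.6 / (2 × 189.6055)) = 2·arctan(0.07542) ≈ 8.6261°.

8.626°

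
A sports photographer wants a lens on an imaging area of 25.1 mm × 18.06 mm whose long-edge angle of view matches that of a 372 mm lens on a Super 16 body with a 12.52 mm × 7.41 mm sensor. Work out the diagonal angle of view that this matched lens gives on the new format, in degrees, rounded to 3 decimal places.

2.375°

Equal long-edge AOV ⇒ f₂ = f₁ · 25.1/12.52 = 372 × 2.00479 ≈ 745.7827 mm.
Sensor diagonal = √(25.1² + 18.06²) = √956.1736 ≈ 30.9221 mm.
Diagonal AOV on the new format = 2·arctan(30.9221 / (2 × 745.7827)) = 2·arctan(0.02073) ≈ 2.3753°.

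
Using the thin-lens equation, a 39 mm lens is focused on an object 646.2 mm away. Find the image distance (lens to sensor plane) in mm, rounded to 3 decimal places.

1/dᵢ = 1/f − 1/dₒ = 1/39 − 1/646.2 = 0.0240935 mm⁻¹.
dᵢ = 1/0.0240935 ≈ 41.5049 mm.

41.505 mm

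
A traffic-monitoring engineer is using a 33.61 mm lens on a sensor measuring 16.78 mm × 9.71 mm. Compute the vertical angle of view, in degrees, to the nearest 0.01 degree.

16.44°

Angle of view α = 2·arctan(h/2f) with h = 9.71 mm and f = 33.61 mm.
h/2f = 0.14445; arctan(0.14445) ≈ 8.2196°, so α ≈ 16.4392°.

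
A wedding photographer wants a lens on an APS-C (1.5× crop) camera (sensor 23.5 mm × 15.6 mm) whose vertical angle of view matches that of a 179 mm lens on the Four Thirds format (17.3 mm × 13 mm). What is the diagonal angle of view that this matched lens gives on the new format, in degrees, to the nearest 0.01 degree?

Equal vertical AOV ⇒ f₂ = f₁ · 15.6/13 = 179 × 1.20000 ≈ 214.8000 mm.
Sensor diagonal = √(23.5² + 15.6²) = √795.6100 ≈ 28.2066 mm.
Diagonal AOV on the new format = 2·arctan(28.2066 / (2 × 214.8000)) = 2·arctan(0.06566) ≈ 7.5130°.

7.51°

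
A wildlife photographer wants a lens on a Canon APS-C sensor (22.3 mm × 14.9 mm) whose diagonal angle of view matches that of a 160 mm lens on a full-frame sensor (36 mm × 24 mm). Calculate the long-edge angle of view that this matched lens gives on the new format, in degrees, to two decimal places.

Sensor diagonal = √(36² + 24²) = √1872.0000 ≈ 43.2666 mm.
Sensor diagonal = √(22.3² + 14.9²) = √719.3000 ≈ 26.8198 mm.
Equal diagonal AOV ⇒ f₂ = f₁ · 26.8198/43.2666 = 160 × 0.61987 ≈ 99.1795 mm.
Long-edge AOV on the new format = 2·arctan(22.3 / (2 × 99.1795)) = 2·arctan(0.11242) ≈ 12.8288°.

12.83°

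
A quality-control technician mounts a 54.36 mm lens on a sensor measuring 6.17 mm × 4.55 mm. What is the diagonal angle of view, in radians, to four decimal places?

Sensor diagonal = √(6.17² + 4.55²) = √58.7714 ≈ 7.6663 mm.
Angle of view α = 2·arctan(d/2f) with d = 7.6663 mm and f = 54.36 mm.
d/2f = 0.07051; arctan(0.07051) ≈ 0.0704 rad, so α ≈ 0.1408 rad.

0.1408 rad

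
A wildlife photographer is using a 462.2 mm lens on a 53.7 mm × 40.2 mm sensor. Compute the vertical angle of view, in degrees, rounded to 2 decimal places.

4.98°

Angle of view α = 2·arctan(h/2f) with h = 40.2 mm and f = 462.2 mm.
h/2f = 0.04349; arctan(0.04349) ≈ 2.4901°, so α ≈ 4.9802°.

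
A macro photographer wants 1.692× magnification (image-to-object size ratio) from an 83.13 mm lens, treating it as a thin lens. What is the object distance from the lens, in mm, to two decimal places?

132.26 mm

With m = dᵢ/dₒ and 1/f = 1/dₒ + 1/dᵢ, substituting dᵢ = m·dₒ gives 1/f = (1 + 1/m)/dₒ, hence dₒ = f·(1 + 1/m).
dₒ = 83.13 × (1 + 1/1.692) = 83.13 × 1.59102 ≈ 132.261 mm.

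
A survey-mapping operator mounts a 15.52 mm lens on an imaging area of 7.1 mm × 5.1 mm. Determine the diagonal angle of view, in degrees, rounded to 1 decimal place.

Sensor diagonal = √(7.1² + 5.1²) = √76.4200 ≈ 8.7419 mm.
Angle of view α = 2·arctan(d/2f) with d = 8.7419 mm and f = 15.52 mm.
d/2f = 0.28163; arctan(0.28163) ≈ 15.7289°, so α ≈ 31.4578°.

31.5°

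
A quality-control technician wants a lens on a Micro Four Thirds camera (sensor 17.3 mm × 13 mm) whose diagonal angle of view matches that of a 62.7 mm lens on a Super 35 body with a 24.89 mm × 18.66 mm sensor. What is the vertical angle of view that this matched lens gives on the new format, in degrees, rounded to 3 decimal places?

16.952°

Sensor diagonal = √(24.89² + 18.66²) = √967.7077 ≈ 31.1080 mm.
Sensor diagonal = √(17.3² + 13²) = √468.2900 ≈ 21.6400 mm.
Equal diagonal AOV ⇒ f₂ = f₁ · 21.6400/31.1080 = 62.7 × 0.69564 ≈ 43.6167 mm.
Vertical AOV on the new format = 2·arctan(13 / (2 × 43.6167)) = 2·arctan(0.14903) ≈ 16.9523°.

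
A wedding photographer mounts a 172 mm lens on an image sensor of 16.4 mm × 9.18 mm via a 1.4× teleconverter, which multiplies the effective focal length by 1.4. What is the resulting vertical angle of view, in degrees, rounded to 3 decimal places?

2.184°

Effective focal length f = 172 × 1.4 = 240.8 mm.
α = 2·arctan(9.18 / (2 × 240.8)) = 2·arctan(0.01906) ≈ 2.1840°.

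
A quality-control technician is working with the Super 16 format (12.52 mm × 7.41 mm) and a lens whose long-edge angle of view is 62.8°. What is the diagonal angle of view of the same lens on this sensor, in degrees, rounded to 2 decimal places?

70.70°

From the long-edge AOV: f = 12.52 / (2·tan(31.4°)) = 12.52 / 1.22081 ≈ 10.2555 mm.
Sensor diagonal = √(12.52² + 7.41²) = √211.6585 ≈ 14.5485 mm.
Diagonal AOV = 2·arctan(14.5485 / (2 × 10.2555)) = 2·arctan(0.70930) ≈ 70.6961°.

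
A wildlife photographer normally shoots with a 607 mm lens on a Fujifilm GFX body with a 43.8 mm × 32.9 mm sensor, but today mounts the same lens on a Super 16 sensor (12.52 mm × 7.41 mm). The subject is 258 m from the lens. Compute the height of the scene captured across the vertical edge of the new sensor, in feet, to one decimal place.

10.3 ft

The focal length stays 607 mm; the relevant sensor dimension is now h = 7.41 mm. Object distance dₒ = 258 m = 258000 mm.
Thin-lens field height W = h·(dₒ − f)/f = 7.41 × (258000 − 607)/607 ≈ 3142.145 mm = 3142.145/304.8 ft = 10.3089 ft.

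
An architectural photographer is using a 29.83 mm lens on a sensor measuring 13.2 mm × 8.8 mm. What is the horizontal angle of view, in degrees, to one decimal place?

Angle of view α = 2·arctan(w/2f) with w = 13.2 mm and f = 29.83 mm.
w/2f = 0.22125; arctan(0.22125) ≈ 12.4759°, so α ≈ 24.9518°.

25.0°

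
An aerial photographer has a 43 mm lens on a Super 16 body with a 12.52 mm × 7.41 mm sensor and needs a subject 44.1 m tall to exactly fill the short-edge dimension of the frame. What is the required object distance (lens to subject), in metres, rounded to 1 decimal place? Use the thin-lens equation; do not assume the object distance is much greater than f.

W: 44.1 m = 44100 mm.
Magnification m = h/W = dᵢ/dₒ; combined with 1/f = 1/dₒ + 1/dᵢ this gives dₒ = f·(1 + W/h).
dₒ = 43 mm × (1 + 44100/7.41) = 43 × 5952.4170 ≈ 255953.931 mm = 255.954 m.

256.0 m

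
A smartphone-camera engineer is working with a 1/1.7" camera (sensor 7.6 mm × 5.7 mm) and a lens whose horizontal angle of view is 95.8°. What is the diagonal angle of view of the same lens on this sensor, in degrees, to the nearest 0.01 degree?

108.28°

From the horizontal AOV: f = 7.6 / (2·tan(47.9°)) = 7.6 / 2.21344 ≈ 3.4336 mm.
Sensor diagonal = √(7.6² + 5.7²) = √90.2500 ≈ 9.5000 mm.
Diagonal AOV = 2·arctan(9.5000 / (2 × 3.4336)) = 2·arctan(1.38340) ≈ 108.2770°.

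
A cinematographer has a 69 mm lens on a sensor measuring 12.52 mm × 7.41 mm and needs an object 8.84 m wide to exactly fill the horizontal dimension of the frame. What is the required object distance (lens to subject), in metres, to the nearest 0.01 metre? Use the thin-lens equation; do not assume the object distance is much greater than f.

48.79 m

W: 8.84 m = 8840 mm.
Magnification m = w/W = dᵢ/dₒ; combined with 1/f = 1/dₒ + 1/dᵢ this gives dₒ = f·(1 + W/w).
dₒ = 69 mm × (1 + 8840/12.52) = 69 × 707.0703 ≈ 48787.850 mm = 48.7878 m.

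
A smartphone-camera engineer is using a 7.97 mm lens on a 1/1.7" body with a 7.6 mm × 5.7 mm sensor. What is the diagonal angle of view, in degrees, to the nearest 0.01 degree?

61.59°

Sensor diagonal = √(7.6² + 5.7²) = √90.2500 ≈ 9.5000 mm.
Angle of view α = 2·arctan(d/2f) with d = 9.5000 mm and f = 7.97 mm.
d/2f = 0.59598; arctan(0.59598) ≈ 30.7943°, so α ≈ 61.5886°.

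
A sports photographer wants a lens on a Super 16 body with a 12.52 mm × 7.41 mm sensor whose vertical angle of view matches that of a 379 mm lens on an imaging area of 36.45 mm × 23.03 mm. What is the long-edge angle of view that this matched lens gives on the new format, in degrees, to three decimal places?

5.877°

Equal vertical AOV ⇒ f₂ = f₁ · 7.41/23.03 = 379 × 0.32175 ≈ 121.9449 mm.
Long-edge AOV on the new format = 2·arctan(12.52 / (2 × 121.9449)) = 2·arctan(0.05133) ≈ 5.8774°.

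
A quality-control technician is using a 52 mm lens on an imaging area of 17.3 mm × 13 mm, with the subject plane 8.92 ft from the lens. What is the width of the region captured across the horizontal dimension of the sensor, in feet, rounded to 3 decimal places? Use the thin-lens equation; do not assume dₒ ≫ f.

dₒ: 8.92 ft × 304.8 mm/ft = 2718.82 mm.
Similar triangles through the lens centre give W/dₒ = w/dᵢ; with 1/f = 1/dₒ + 1/dᵢ this gives W = w·(dₒ − f)/f.
W = 17.3 mm × (2718.82 − 52) / 52 = 17.3 × 51.2849 ≈ 887.229 mm = 887.229/304.8 ft = 2.91086 ft.

2.911 ft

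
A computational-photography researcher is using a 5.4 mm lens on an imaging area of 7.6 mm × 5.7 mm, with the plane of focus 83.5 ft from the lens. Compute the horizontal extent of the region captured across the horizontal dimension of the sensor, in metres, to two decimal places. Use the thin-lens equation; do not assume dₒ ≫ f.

35.81 m

dₒ: 83.5 ft × 304.8 mm/ft = 25450.80 mm.
Similar triangles through the lens centre give W/dₒ = w/dᵢ; with 1/f = 1/dₒ + 1/dᵢ this gives W = w·(dₒ − f)/f.
W = 7.6 mm × (25450.8 − 5.4) / 5.4 = 7.6 × 4712.1110 ≈ 35812.043 mm = 35.812 m.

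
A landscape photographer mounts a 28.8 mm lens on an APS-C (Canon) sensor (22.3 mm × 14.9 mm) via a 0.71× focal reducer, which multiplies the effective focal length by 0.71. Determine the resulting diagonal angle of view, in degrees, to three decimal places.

66.514°

Effective focal length f = 28.8 × 0.71 = 20.448 mm.
Sensor diagonal = √(22.3² + 14.9²) = √719.3000 ≈ 26.8198 mm.
α = 2·arctan(26.820 / (2 × 20.448)) = 2·arctan(0.65580) ≈ 66.5141°.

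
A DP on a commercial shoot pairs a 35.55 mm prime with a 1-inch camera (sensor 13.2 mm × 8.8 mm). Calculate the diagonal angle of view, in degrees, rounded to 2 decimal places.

Sensor diagonal = √(13.2² + 8.8²) = √251.6800 ≈ 15.8644 mm.
Angle of view α = 2·arctan(d/2f) with d = 15.8644 mm and f = 35.55 mm.
d/2f = 0.22313; arctan(0.22313) ≈ 12.5783°, so α ≈ 25.1565°.

25.16°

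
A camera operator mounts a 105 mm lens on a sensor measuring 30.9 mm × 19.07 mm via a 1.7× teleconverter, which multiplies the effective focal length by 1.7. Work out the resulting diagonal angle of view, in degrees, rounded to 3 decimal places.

Effective focal length f = 105 × 1.7 = 178.5 mm.
Sensor diagonal = √(30.9² + 19.07²) = √1318.4749 ≈ 36.3108 mm.
α = 2·arctan(36.311 / (2 × 178.5)) = 2·arctan(0.10171) ≈ 11.6153°.

11.615°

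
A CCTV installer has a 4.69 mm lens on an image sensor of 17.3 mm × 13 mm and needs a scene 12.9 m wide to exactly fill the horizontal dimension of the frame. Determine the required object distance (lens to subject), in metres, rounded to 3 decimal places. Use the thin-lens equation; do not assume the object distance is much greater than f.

3.502 m

W: 12.9 m = 12900 mm.
Magnification m = w/W = dᵢ/dₒ; combined with 1/f = 1/dₒ + 1/dᵢ this gives dₒ = f·(1 + W/w).
dₒ = 4.69 mm × (1 + 12900/17.3) = 4.69 × 746.6647 ≈ 3501.858 mm = 3.50186 m.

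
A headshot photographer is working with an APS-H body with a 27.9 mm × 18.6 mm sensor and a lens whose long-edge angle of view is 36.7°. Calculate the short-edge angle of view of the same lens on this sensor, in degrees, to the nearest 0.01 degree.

From the long-edge AOV: f = 27.9 / (2·tan(18.35°)) = 27.9 / 0.66337 ≈ 42.0578 mm.
Short-edge AOV = 2·arctan(18.6 / (2 × 42.0578)) = 2·arctan(0.22112) ≈ 24.9377°.

24.94°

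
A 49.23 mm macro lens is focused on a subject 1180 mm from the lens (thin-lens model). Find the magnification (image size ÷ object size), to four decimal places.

0.0435×

Thin lens: 1/f = 1/dₒ + 1/dᵢ → 1/dᵢ = 1/49.23 − 1/1180 = 0.0194654 mm⁻¹, so dᵢ ≈ 51.3733 mm.
Magnification m = dᵢ/dₒ = 51.3733/1180 ≈ 0.04354.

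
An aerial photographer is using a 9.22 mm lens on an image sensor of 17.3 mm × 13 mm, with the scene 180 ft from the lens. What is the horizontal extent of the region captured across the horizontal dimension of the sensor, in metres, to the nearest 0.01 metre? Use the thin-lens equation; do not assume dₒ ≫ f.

102.93 m

dₒ: 180 ft × 304.8 mm/ft = 54864.00 mm.
Similar triangles through the lens centre give W/dₒ = w/dᵢ; with 1/f = 1/dₒ + 1/dᵢ this gives W = w·(dₒ − f)/f.
W = 17.3 mm × (54864 − 9.22) / 9.22 = 17.3 × 5949.5421 ≈ 102927.078 mm = 102.927 m.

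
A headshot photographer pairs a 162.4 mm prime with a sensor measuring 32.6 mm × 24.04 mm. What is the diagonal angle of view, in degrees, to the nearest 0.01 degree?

Sensor diagonal = √(32.6² + 24.04²) = √1640.6816 ≈ 40.5053 mm.
Angle of view α = 2·arctan(d/2f) with d = 40.5053 mm and f = 162.4 mm.
d/2f = 0.12471; arctan(0.12471) ≈ 7.1086°, so α ≈ 14.2171°.

14.22°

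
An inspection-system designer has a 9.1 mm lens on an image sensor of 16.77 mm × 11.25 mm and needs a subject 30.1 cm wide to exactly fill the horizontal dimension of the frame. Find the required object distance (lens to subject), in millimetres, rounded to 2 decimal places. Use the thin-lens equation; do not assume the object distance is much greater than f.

W: 30.1 cm = 301 mm.
Magnification m = w/W = dᵢ/dₒ; combined with 1/f = 1/dₒ + 1/dᵢ this gives dₒ = f·(1 + W/w).
dₒ = 9.1 mm × (1 + 301/16.77) = 9.1 × 18.9487 ≈ 172.433 mm.

172.43 mm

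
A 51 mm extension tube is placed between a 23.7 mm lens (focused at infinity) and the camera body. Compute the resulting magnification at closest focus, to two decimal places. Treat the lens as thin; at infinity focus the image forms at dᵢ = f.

The tube moves the image plane from f to f + e, so dᵢ = 23.7 + 51 = 74.7 mm. Focus is achieved when 1/f = 1/dₒ + 1/dᵢ, giving dₒ = 1/(1/f − 1/(f+e)).
Magnification m = dᵢ/dₒ = (f+e)·(1/f − 1/(f+e)) = e/f = 51/23.7 ≈ 2.1519.

2.15×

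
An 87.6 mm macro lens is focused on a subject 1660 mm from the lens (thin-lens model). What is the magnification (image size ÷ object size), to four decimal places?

Thin lens: 1/f = 1/dₒ + 1/dᵢ → 1/dᵢ = 1/87.6 − 1/1660 = 0.0108131 mm⁻¹, so dᵢ ≈ 92.4803 mm.
Magnification m = dᵢ/dₒ = 92.4803/1660 ≈ 0.05571.

0.0557×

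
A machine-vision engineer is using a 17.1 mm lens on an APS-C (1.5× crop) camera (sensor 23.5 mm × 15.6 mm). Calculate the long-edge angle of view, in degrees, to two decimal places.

68.99°

Angle of view α = 2·arctan(w/2f) with w = 23.5 mm and f = 17.1 mm.
w/2f = 0.68713; arctan(0.68713) ≈ 34.4943°, so α ≈ 68.9886°.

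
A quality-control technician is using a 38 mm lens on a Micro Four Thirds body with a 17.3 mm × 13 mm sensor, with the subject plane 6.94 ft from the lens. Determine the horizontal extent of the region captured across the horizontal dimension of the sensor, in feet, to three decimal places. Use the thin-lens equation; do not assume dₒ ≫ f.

dₒ: 6.94 ft × 304.8 mm/ft = 2115.31 mm.
Similar triangles through the lens centre give W/dₒ = w/dᵢ; with 1/f = 1/dₒ + 1/dᵢ this gives W = w·(dₒ − f)/f.
W = 17.3 mm × (2115.31 − 38) / 38 = 17.3 × 54.6661 ≈ 945.724 mm = 945.724/304.8 ft = 3.10277 ft.

3.103 ft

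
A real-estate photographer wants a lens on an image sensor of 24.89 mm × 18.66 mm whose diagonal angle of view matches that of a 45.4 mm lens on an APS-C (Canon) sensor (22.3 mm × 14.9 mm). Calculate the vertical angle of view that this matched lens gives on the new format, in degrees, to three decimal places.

20.095°

Sensor diagonal = √(22.3² + 14.9²) = √719.3000 ≈ 26.8198 mm.
Sensor diagonal = √(24.89² + 18.66²) = √967.7077 ≈ 31.1080 mm.
Equal diagonal AOV ⇒ f₂ = f₁ · 31.1080/26.8198 = 45.4 × 1.15989 ≈ 52.6590 mm.
Vertical AOV on the new format = 2·arctan(18.66 / (2 × 52.6590)) = 2·arctan(0.17718) ≈ 20.0945°.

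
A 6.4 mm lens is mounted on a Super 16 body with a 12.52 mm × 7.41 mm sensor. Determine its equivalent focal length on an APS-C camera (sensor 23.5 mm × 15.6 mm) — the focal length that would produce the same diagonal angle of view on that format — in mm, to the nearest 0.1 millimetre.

Sensor diagonal = √(12.52² + 7.41²) = √211.6585 ≈ 14.5485 mm.
Sensor diagonal = √(23.5² + 15.6²) = √795.6100 ≈ 28.2066 mm.
Equal angle of view means equal diagonal/f ratio, so f₂ = f₁ · (diagonal₂/diagonal₁) = 6.4 × 28.2066/14.5485.
f₂ = 6.4 × 1.93880 ≈ 12.408 mm.

12.4 mm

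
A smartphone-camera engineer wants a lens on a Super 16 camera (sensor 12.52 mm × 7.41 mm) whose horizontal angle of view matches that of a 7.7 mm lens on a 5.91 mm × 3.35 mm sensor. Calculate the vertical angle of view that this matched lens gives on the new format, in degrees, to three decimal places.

25.593°

Equal horizontal AOV ⇒ f₂ = f₁ · 12.52/5.91 = 7.7 × 2.11844 ≈ 16.3120 mm.
Vertical AOV on the new format = 2·arctan(7.41 / (2 × 16.3120)) = 2·arctan(0.22713) ≈ 25.5933°.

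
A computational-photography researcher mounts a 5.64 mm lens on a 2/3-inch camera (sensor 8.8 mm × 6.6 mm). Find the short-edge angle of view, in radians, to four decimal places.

1.0588 rad

Angle of view α = 2·arctan(h/2f) with h = 6.6 mm and f = 5.64 mm.
h/2f = 0.58511; arctan(0.58511) ≈ 0.5294 rad, so α ≈ 1.0588 rad.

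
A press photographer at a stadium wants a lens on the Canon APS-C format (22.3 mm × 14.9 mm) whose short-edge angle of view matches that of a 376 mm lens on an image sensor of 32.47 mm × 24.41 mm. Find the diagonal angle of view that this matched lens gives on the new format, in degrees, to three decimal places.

Equal short-edge AOV ⇒ f₂ = f₁ · 14.9/24.41 = 376 × 0.61041 ≈ 229.5125 mm.
Sensor diagonal = √(22.3² + 14.9²) = √719.3000 ≈ 26.8198 mm.
Diagonal AOV on the new format = 2·arctan(26.8198 / (2 × 229.5125)) = 2·arctan(0.05843) ≈ 6.6877°.

6.688°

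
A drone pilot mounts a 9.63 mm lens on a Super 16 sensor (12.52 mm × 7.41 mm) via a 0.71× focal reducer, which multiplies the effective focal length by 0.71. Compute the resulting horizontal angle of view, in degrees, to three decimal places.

Effective focal length f = 9.63 × 0.71 = 6.8373 mm.
α = 2·arctan(12.52 / (2 × 6.8373)) = 2·arctan(0.91557) ≈ 84.9523°.

84.952°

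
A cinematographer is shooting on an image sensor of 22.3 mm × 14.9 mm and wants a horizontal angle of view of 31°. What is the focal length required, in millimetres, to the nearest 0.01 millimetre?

40.21 mm

From α = 2·arctan(w/2f) we get f = w / (2·tan(α/2)).
With w = 22.3 mm and α/2 = 15.5°, tan(α/2) ≈ 0.27732, so f ≈ 22.3 / 0.55465 ≈ 40.2056 mm.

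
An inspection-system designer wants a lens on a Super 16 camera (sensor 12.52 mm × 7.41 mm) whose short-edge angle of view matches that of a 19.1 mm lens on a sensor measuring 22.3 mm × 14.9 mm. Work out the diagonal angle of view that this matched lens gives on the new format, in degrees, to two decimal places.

Equal short-edge AOV ⇒ f₂ = f₁ · 7.41/14.9 = 19.1 × 0.49732 ≈ 9.4987 mm.
Sensor diagonal = √(12.52² + 7.41²) = √211.6585 ≈ 14.5485 mm.
Diagonal AOV on the new format = 2·arctan(14.5485 / (2 × 9.4987)) = 2·arctan(0.76581) ≈ 74.8907°.

74.89°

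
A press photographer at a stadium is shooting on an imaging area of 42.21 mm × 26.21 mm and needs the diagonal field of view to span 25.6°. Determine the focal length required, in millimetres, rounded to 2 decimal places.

109.35 mm

Sensor diagonal = √(42.21² + 26.21²) = √2468.6482 ≈ 49.6855 mm.
From α = 2·arctan(d/2f) we get f = d / (2·tan(α/2)).
With d = 49.6855 mm and α/2 = 12.8°, tan(α/2) ≈ 0.22719, so f ≈ 49.6855 / 0.45439 ≈ 109.3458 mm.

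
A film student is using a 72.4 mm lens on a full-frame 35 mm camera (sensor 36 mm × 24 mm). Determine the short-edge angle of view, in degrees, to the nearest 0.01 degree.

18.82°

Angle of view α = 2·arctan(h/2f) with h = 24 mm and f = 72.4 mm.
h/2f = 0.16575; arctan(0.16575) ≈ 9.4110°, so α ≈ 18.8220°.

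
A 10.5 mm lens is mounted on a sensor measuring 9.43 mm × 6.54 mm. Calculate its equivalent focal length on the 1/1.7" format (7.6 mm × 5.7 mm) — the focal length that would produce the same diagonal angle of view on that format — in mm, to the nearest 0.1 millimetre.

8.7 mm

Sensor diagonal = √(9.43² + 6.54²) = √131.6965 ≈ 11.4759 mm.
Sensor diagonal = √(7.6² + 5.7²) = √90.2500 ≈ 9.5000 mm.
Equal angle of view means equal diagonal/f ratio, so f₂ = f₁ · (diagonal₂/diagonal₁) = 10.5 × 9.5000/11.4759.
f₂ = 10.5 × 0.82782 ≈ 8.692 mm.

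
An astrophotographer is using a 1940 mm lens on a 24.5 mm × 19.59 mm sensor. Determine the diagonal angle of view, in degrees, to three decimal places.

Sensor diagonal = √(24.5² + 19.59²) = √984.0181 ≈ 31.3691 mm.
Angle of view α = 2·arctan(d/2f) with d = 31.3691 mm and f = 1940 mm.
d/2f = 0.00808; arctan(0.00808) ≈ 0.4632°, so α ≈ 0.9264°.

0.926°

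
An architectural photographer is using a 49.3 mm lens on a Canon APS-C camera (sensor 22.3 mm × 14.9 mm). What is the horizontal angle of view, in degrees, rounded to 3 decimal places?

25.488°

Angle of view α = 2·arctan(w/2f) with w = 22.3 mm and f = 49.3 mm.
w/2f = 0.22617; arctan(0.22617) ≈ 12.7440°, so α ≈ 25.4879°.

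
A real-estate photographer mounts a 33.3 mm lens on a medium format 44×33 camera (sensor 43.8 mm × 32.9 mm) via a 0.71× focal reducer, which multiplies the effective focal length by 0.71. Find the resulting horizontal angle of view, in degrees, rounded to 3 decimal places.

Effective focal length f = 33.3 × 0.71 = 23.643 mm.
α = 2·arctan(43.8 / (2 × 23.643)) = 2·arctan(0.92628) ≈ 85.6165°.

85.617°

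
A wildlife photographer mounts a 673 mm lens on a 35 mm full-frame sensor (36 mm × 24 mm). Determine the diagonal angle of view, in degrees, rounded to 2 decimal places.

3.68°

Sensor diagonal = √(36² + 24²) = √1872.0000 ≈ 43.2666 mm.
Angle of view α = 2·arctan(d/2f) with d = 43.2666 mm and f = 673 mm.
d/2f = 0.03214; arctan(0.03214) ≈ 1.8411°, so α ≈ 3.6822°.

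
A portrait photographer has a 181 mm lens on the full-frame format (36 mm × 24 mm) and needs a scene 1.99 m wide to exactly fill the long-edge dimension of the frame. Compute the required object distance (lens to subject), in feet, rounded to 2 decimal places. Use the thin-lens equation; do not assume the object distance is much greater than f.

W: 1.99 m = 1990 mm.
Magnification m = w/W = dᵢ/dₒ; combined with 1/f = 1/dₒ + 1/dᵢ this gives dₒ = f·(1 + W/w).
dₒ = 181 mm × (1 + 1990/36) = 181 × 56.2778 ≈ 10186.278 mm = 10186.278/304.8 ft = 33.4195 ft.

33.42 ft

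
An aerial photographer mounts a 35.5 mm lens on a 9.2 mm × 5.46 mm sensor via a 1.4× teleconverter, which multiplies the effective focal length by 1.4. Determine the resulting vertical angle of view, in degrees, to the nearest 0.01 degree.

6.29°

Effective focal length f = 35.5 × 1.4 = 49.7 mm.
α = 2·arctan(5.46 / (2 × 49.7)) = 2·arctan(0.05493) ≈ 6.2881°.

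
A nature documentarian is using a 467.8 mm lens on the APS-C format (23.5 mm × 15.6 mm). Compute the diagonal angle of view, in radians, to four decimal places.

0.0603 rad

Sensor diagonal = √(23.5² + 15.6²) = √795.6100 ≈ 28.2066 mm.
Angle of view α = 2·arctan(d/2f) with d = 28.2066 mm and f = 467.8 mm.
d/2f = 0.03015; arctan(0.03015) ≈ 0.0301 rad, so α ≈ 0.0603 rad.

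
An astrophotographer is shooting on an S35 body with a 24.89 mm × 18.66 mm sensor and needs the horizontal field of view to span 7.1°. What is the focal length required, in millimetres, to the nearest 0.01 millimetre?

From α = 2·arctan(w/2f) we get f = w / (2·tan(α/2)).
With w = 24.89 mm and α/2 = 3.55°, tan(α/2) ≈ 0.06204, so f ≈ 24.89 / 0.12408 ≈ 200.6009 mm.

200.60 mm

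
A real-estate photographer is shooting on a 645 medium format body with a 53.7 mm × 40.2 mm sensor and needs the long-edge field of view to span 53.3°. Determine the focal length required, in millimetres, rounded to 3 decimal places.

From α = 2·arctan(w/2f) we get f = w / (2·tan(α/2)).
With w = 53.7 mm and α/2 = 26.65°, tan(α/2) ≈ 0.50185, so f ≈ 53.7 / 1.00371 ≈ 53.5015 mm.

53.502 mm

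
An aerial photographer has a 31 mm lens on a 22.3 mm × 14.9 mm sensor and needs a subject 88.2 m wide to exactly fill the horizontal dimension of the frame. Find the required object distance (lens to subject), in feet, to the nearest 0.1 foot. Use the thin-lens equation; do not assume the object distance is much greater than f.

402.4 ft

W: 88.2 m = 88200 mm.
Magnification m = w/W = dᵢ/dₒ; combined with 1/f = 1/dₒ + 1/dᵢ this gives dₒ = f·(1 + W/w).
dₒ = 31 mm × (1 + 88200/22.3) = 31 × 3956.1570 ≈ 122640.865 mm = 122640.865/304.8 ft = 402.365 ft.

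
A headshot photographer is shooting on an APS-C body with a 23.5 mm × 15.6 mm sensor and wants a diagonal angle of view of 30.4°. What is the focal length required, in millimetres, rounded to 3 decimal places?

51.909 mm

Sensor diagonal = √(23.5² + 15.6²) = √795.6100 ≈ 28.2066 mm.
From α = 2·arctan(d/2f) we get f = d / (2·tan(α/2)).
With d = 28.2066 mm and α/2 = 15.2°, tan(α/2) ≈ 0.27169, so f ≈ 28.2066 / 0.54339 ≈ 51.9087 mm.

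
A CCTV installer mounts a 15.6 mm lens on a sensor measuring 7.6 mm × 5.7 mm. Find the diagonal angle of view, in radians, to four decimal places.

0.5911 rad

Sensor diagonal = √(7.6² + 5.7²) = √90.2500 ≈ 9.5000 mm.
Angle of view α = 2·arctan(d/2f) with d = 9.5000 mm and f = 15.6 mm.
d/2f = 0.30449; arctan(0.30449) ≈ 0.2956 rad, so α ≈ 0.5911 rad.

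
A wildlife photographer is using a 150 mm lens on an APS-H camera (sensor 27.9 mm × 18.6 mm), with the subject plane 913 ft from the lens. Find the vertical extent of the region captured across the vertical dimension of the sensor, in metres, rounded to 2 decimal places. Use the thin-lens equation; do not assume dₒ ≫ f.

34.49 m

dₒ: 913 ft × 304.8 mm/ft = 278282.39 mm.
Similar triangles through the lens centre give W/dₒ = h/dᵢ; with 1/f = 1/dₒ + 1/dᵢ this gives W = h·(dₒ − f)/f.
W = 18.6 mm × (278282 − 150) / 150 = 18.6 × 1854.2159 ≈ 34488.416 mm = 34.4884 m.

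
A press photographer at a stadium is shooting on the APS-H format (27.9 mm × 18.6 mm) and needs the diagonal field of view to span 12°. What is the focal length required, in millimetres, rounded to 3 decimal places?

Sensor diagonal = √(27.9² + 18.6²) = √1124.3700 ≈ 33.5316 mm.
From α = 2·arctan(d/2f) we get f = d / (2·tan(α/2)).
With d = 33.5316 mm and α/2 = 6°, tan(α/2) ≈ 0.10510, so f ≈ 33.5316 / 0.21021 ≈ 159.5161 mm.

159.516 mm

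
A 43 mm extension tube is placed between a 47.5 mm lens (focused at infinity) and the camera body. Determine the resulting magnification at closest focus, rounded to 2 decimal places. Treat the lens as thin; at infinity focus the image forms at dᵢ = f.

The tube moves the image plane from f to f + e, so dᵢ = 47.5 + 43 = 90.5 mm. Focus is achieved when 1/f = 1/dₒ + 1/dᵢ, giving dₒ = 1/(1/f − 1/(f+e)).
Magnification m = dᵢ/dₒ = (f+e)·(1/f − 1/(f+e)) = e/f = 43/47.5 ≈ 0.9053.

0.91×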